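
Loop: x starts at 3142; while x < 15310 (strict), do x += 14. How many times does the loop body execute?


Step 1: x goes from 3142 toward 15310 by 14; the body runs while x<15310, so iterations = ceil((bound-start)/step)
Step 2: Distance=12168
Step 3: ceil(12168/14)=870

870


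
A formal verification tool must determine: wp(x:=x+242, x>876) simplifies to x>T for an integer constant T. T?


Formula: wp(x:=E, P) = P[E/x] (substitute E for x in postcondition)
Step 1: Postcondition: x>876
Step 2: Substitute x+242 for x: x+242>876
Step 3: Solve for x: x > 876-242 = 634

634


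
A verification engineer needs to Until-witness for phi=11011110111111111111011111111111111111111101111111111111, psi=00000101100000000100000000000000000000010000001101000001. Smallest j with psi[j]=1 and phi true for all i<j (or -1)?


(phi U psi) at 0: need smallest j with psi[j]=1 and phi[i]=1 for all i in [0,j).
Scan from step 0:
  step 0: phi=1, psi=0 -> continue
  step 1: phi=1, psi=0 -> continue
  step 2: phi=0 -> phi-prefix broken from here
  step 5: psi=1 but phi already failed -> not a witness
  step 7: psi=1 but phi already failed -> not a witness
  step 8: psi=1 but phi already failed -> not a witness
  step 17: psi=1 but phi already failed -> not a witness
  step 39: psi=1 but phi already failed -> not a witness
  step 46: psi=1 but phi already failed -> not a witness
  step 47: psi=1 but phi already failed -> not a witness
  step 49: psi=1 but phi already failed -> not a witness
  step 55: psi=1 but phi already failed -> not a witness
  end of trace: no witness -> -1
Witness step = -1

-1


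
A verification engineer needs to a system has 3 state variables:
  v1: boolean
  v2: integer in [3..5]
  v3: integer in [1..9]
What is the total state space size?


State space = product of domain sizes of all variables.
Domain sizes:
  v1 (boolean): 2
  v2 (integer in [3..5]): 3
  v3 (integer in [1..9]): 9
Product = 2 * 3 * 9 = 54

54


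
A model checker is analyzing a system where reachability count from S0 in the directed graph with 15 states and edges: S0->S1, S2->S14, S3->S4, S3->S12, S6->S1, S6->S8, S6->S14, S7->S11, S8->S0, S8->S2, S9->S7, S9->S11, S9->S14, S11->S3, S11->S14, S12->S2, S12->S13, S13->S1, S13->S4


BFS from S0:
  layer 0: {S0}
  layer 1: {S1}
Reachable set: {S0, S1}
Count = 2

2


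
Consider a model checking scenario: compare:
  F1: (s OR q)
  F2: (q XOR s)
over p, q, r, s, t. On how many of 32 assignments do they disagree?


F1 = (s OR q)
F2 = (q XOR s)
Evaluate both on each of 32 rows (bits = p,q,r,s,t):
  row 0 [00000]: F1=0 F2=0 -> 0
  row 1 [00001]: F1=0 F2=0 -> 0
  row 2 [00010]: F1=1 F2=1 -> 0
  row 3 [00011]: F1=1 F2=1 -> 0
  row 4 [00100]: F1=0 F2=0 -> 0
  row 5 [00101]: F1=0 F2=0 -> 0
  row 6 [00110]: F1=1 F2=1 -> 0
  row 7 [00111]: F1=1 F2=1 -> 0
  row 8 [01000]: F1=1 F2=1 -> 0
  row 9 [01001]: F1=1 F2=1 -> 0
  row 10 [01010]: F1=1 F2=0 (differ) -> 1
  row 11 [01011]: F1=1 F2=0 (differ) -> 1
  row 12 [01100]: F1=1 F2=1 -> 0
  row 13 [01101]: F1=1 F2=1 -> 0
  row 14 [01110]: F1=1 F2=0 (differ) -> 1
  row 15 [01111]: F1=1 F2=0 (differ) -> 1
  row 16 [10000]: F1=0 F2=0 -> 0
  row 17 [10001]: F1=0 F2=0 -> 0
  row 18 [10010]: F1=1 F2=1 -> 0
  row 19 [10011]: F1=1 F2=1 -> 0
  row 20 [10100]: F1=0 F2=0 -> 0
  row 21 [10101]: F1=0 F2=0 -> 0
  row 22 [10110]: F1=1 F2=1 -> 0
  row 23 [10111]: F1=1 F2=1 -> 0
  row 24 [11000]: F1=1 F2=1 -> 0
  row 25 [11001]: F1=1 F2=1 -> 0
  row 26 [11010]: F1=1 F2=0 (differ) -> 1
  row 27 [11011]: F1=1 F2=0 (differ) -> 1
  row 28 [11100]: F1=1 F2=1 -> 0
  row 29 [11101]: F1=1 F2=1 -> 0
  row 30 [11110]: F1=1 F2=0 (differ) -> 1
  row 31 [11111]: F1=1 F2=0 (differ) -> 1
Full result column, 8 rows per line (p,q fixed per line; r,s,t runs 000..111 left to right):
  rows 0-7 [p,q=00]: 00000000  (ones: 0)
  rows 8-15 [p,q=01]: 00110011  (ones: 4)
  rows 16-23 [p,q=10]: 00000000  (ones: 0)
  rows 24-31 [p,q=11]: 00110011  (ones: 4)
Disagreements = 0+4+0+4 = 8

8


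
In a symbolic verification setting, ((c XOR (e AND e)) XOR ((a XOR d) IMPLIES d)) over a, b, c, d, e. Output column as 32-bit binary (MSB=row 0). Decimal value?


Formula: ((c XOR (e AND e)) XOR ((a XOR d) IMPLIES d)) over a, b, c, d, e (32 rows)
Evaluate each row (bits = a,b,c,d,e, MSB first):
  row 0 [00000]: ((0 XOR (0 AND 0)) XOR ((0 XOR 0) IMPLIES 0)) -> 1
  row 1 [00001]: ((0 XOR (1 AND 1)) XOR ((0 XOR 0) IMPLIES 0)) -> 0
  row 2 [00010]: ((0 XOR (0 AND 0)) XOR ((0 XOR 1) IMPLIES 1)) -> 1
  row 3 [00011]: ((0 XOR (1 AND 1)) XOR ((0 XOR 1) IMPLIES 1)) -> 0
  row 4 [00100]: ((1 XOR (0 AND 0)) XOR ((0 XOR 0) IMPLIES 0)) -> 0
  row 5 [00101]: ((1 XOR (1 AND 1)) XOR ((0 XOR 0) IMPLIES 0)) -> 1
  row 6 [00110]: ((1 XOR (0 AND 0)) XOR ((0 XOR 1) IMPLIES 1)) -> 0
  row 7 [00111]: ((1 XOR (1 AND 1)) XOR ((0 XOR 1) IMPLIES 1)) -> 1
  row 8 [01000]: ((0 XOR (0 AND 0)) XOR ((0 XOR 0) IMPLIES 0)) -> 1
  row 9 [01001]: ((0 XOR (1 AND 1)) XOR ((0 XOR 0) IMPLIES 0)) -> 0
  row 10 [01010]: ((0 XOR (0 AND 0)) XOR ((0 XOR 1) IMPLIES 1)) -> 1
  row 11 [01011]: ((0 XOR (1 AND 1)) XOR ((0 XOR 1) IMPLIES 1)) -> 0
  row 12 [01100]: ((1 XOR (0 AND 0)) XOR ((0 XOR 0) IMPLIES 0)) -> 0
  row 13 [01101]: ((1 XOR (1 AND 1)) XOR ((0 XOR 0) IMPLIES 0)) -> 1
  row 14 [01110]: ((1 XOR (0 AND 0)) XOR ((0 XOR 1) IMPLIES 1)) -> 0
  row 15 [01111]: ((1 XOR (1 AND 1)) XOR ((0 XOR 1) IMPLIES 1)) -> 1
  row 16 [10000]: ((0 XOR (0 AND 0)) XOR ((1 XOR 0) IMPLIES 0)) -> 0
  row 17 [10001]: ((0 XOR (1 AND 1)) XOR ((1 XOR 0) IMPLIES 0)) -> 1
  row 18 [10010]: ((0 XOR (0 AND 0)) XOR ((1 XOR 1) IMPLIES 1)) -> 1
  row 19 [10011]: ((0 XOR (1 AND 1)) XOR ((1 XOR 1) IMPLIES 1)) -> 0
  row 20 [10100]: ((1 XOR (0 AND 0)) XOR ((1 XOR 0) IMPLIES 0)) -> 1
  row 21 [10101]: ((1 XOR (1 AND 1)) XOR ((1 XOR 0) IMPLIES 0)) -> 0
  row 22 [10110]: ((1 XOR (0 AND 0)) XOR ((1 XOR 1) IMPLIES 1)) -> 0
  row 23 [10111]: ((1 XOR (1 AND 1)) XOR ((1 XOR 1) IMPLIES 1)) -> 1
  row 24 [11000]: ((0 XOR (0 AND 0)) XOR ((1 XOR 0) IMPLIES 0)) -> 0
  row 25 [11001]: ((0 XOR (1 AND 1)) XOR ((1 XOR 0) IMPLIES 0)) -> 1
  row 26 [11010]: ((0 XOR (0 AND 0)) XOR ((1 XOR 1) IMPLIES 1)) -> 1
  row 27 [11011]: ((0 XOR (1 AND 1)) XOR ((1 XOR 1) IMPLIES 1)) -> 0
  row 28 [11100]: ((1 XOR (0 AND 0)) XOR ((1 XOR 0) IMPLIES 0)) -> 1
  row 29 [11101]: ((1 XOR (1 AND 1)) XOR ((1 XOR 0) IMPLIES 0)) -> 0
  row 30 [11110]: ((1 XOR (0 AND 0)) XOR ((1 XOR 1) IMPLIES 1)) -> 0
  row 31 [11111]: ((1 XOR (1 AND 1)) XOR ((1 XOR 1) IMPLIES 1)) -> 1
Full result column, 4 rows per line (a,b,c fixed per line; d,e runs 00..11 left to right):
  rows 0-3 [a,b,c=000]: 1010  = hex A
  rows 4-7 [a,b,c=001]: 0101  = hex 5
  rows 8-11 [a,b,c=010]: 1010  = hex A
  rows 12-15 [a,b,c=011]: 0101  = hex 5
  rows 16-19 [a,b,c=100]: 0110  = hex 6
  rows 20-23 [a,b,c=101]: 1001  = hex 9
  rows 24-27 [a,b,c=110]: 0110  = hex 6
  rows 28-31 [a,b,c=111]: 1001  = hex 9
Output column (row 0 .. row 31) = 10100101101001010110100101101001
Output column grouped in 4s = 1010 0101 1010 0101 0110 1001 0110 1001 = 0xA5A56969
Convert to decimal digit by digit (value = value*16 + digit):
  A -> 10
  10*16 + 5 = 165
  165*16 + 10 (A) = 2650
  2650*16 + 5 = 42405
  42405*16 + 6 = 678486
  678486*16 + 9 = 10855785
  10855785*16 + 6 = 173692566
  173692566*16 + 9 = 2779081065
Decimal = 2779081065

2779081065


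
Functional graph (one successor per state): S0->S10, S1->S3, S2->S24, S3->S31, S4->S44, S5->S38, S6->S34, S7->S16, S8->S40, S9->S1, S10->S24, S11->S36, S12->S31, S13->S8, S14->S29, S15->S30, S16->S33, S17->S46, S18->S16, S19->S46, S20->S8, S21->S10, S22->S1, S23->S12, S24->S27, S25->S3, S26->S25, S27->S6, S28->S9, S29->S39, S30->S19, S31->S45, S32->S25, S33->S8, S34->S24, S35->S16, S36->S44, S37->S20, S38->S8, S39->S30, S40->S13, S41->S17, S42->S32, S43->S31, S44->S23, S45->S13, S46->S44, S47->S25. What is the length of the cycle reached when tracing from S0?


Trace from S0 until a state repeats:
  S0 -> S10 -> S24 -> S27 -> S6 -> S34 -> S24
S24 first seen at step 2, revisited at step 6.
Cycle length = 6 - 2 = 4

4


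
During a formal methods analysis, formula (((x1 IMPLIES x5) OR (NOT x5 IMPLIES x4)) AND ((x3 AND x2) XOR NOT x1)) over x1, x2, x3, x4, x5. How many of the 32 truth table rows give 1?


Formula: (((x1 IMPLIES x5) OR (NOT x5 IMPLIES x4)) AND ((x3 AND x2) XOR NOT x1)) over 5 vars (32 rows)
Evaluate each row (x1, x2, x3, x4, x5 as bits, MSB first):
  row 0 [00000]: (((0 IMPLIES 0) OR (NOT 0 IMPLIES 0)) AND ((0 AND 0) XOR NOT 0)) -> 1
  row 1 [00001]: (((0 IMPLIES 1) OR (NOT 1 IMPLIES 0)) AND ((0 AND 0) XOR NOT 0)) -> 1
  row 2 [00010]: (((0 IMPLIES 0) OR (NOT 0 IMPLIES 1)) AND ((0 AND 0) XOR NOT 0)) -> 1
  row 3 [00011]: (((0 IMPLIES 1) OR (NOT 1 IMPLIES 1)) AND ((0 AND 0) XOR NOT 0)) -> 1
  row 4 [00100]: (((0 IMPLIES 0) OR (NOT 0 IMPLIES 0)) AND ((1 AND 0) XOR NOT 0)) -> 1
  row 5 [00101]: (((0 IMPLIES 1) OR (NOT 1 IMPLIES 0)) AND ((1 AND 0) XOR NOT 0)) -> 1
  row 6 [00110]: (((0 IMPLIES 0) OR (NOT 0 IMPLIES 1)) AND ((1 AND 0) XOR NOT 0)) -> 1
  row 7 [00111]: (((0 IMPLIES 1) OR (NOT 1 IMPLIES 1)) AND ((1 AND 0) XOR NOT 0)) -> 1
  row 8 [01000]: (((0 IMPLIES 0) OR (NOT 0 IMPLIES 0)) AND ((0 AND 1) XOR NOT 0)) -> 1
  row 9 [01001]: (((0 IMPLIES 1) OR (NOT 1 IMPLIES 0)) AND ((0 AND 1) XOR NOT 0)) -> 1
  row 10 [01010]: (((0 IMPLIES 0) OR (NOT 0 IMPLIES 1)) AND ((0 AND 1) XOR NOT 0)) -> 1
  row 11 [01011]: (((0 IMPLIES 1) OR (NOT 1 IMPLIES 1)) AND ((0 AND 1) XOR NOT 0)) -> 1
  row 12 [01100]: (((0 IMPLIES 0) OR (NOT 0 IMPLIES 0)) AND ((1 AND 1) XOR NOT 0)) -> 0
  row 13 [01101]: (((0 IMPLIES 1) OR (NOT 1 IMPLIES 0)) AND ((1 AND 1) XOR NOT 0)) -> 0
  row 14 [01110]: (((0 IMPLIES 0) OR (NOT 0 IMPLIES 1)) AND ((1 AND 1) XOR NOT 0)) -> 0
  row 15 [01111]: (((0 IMPLIES 1) OR (NOT 1 IMPLIES 1)) AND ((1 AND 1) XOR NOT 0)) -> 0
  row 16 [10000]: (((1 IMPLIES 0) OR (NOT 0 IMPLIES 0)) AND ((0 AND 0) XOR NOT 1)) -> 0
  row 17 [10001]: (((1 IMPLIES 1) OR (NOT 1 IMPLIES 0)) AND ((0 AND 0) XOR NOT 1)) -> 0
  row 18 [10010]: (((1 IMPLIES 0) OR (NOT 0 IMPLIES 1)) AND ((0 AND 0) XOR NOT 1)) -> 0
  row 19 [10011]: (((1 IMPLIES 1) OR (NOT 1 IMPLIES 1)) AND ((0 AND 0) XOR NOT 1)) -> 0
  row 20 [10100]: (((1 IMPLIES 0) OR (NOT 0 IMPLIES 0)) AND ((1 AND 0) XOR NOT 1)) -> 0
  row 21 [10101]: (((1 IMPLIES 1) OR (NOT 1 IMPLIES 0)) AND ((1 AND 0) XOR NOT 1)) -> 0
  row 22 [10110]: (((1 IMPLIES 0) OR (NOT 0 IMPLIES 1)) AND ((1 AND 0) XOR NOT 1)) -> 0
  row 23 [10111]: (((1 IMPLIES 1) OR (NOT 1 IMPLIES 1)) AND ((1 AND 0) XOR NOT 1)) -> 0
  row 24 [11000]: (((1 IMPLIES 0) OR (NOT 0 IMPLIES 0)) AND ((0 AND 1) XOR NOT 1)) -> 0
  row 25 [11001]: (((1 IMPLIES 1) OR (NOT 1 IMPLIES 0)) AND ((0 AND 1) XOR NOT 1)) -> 0
  row 26 [11010]: (((1 IMPLIES 0) OR (NOT 0 IMPLIES 1)) AND ((0 AND 1) XOR NOT 1)) -> 0
  row 27 [11011]: (((1 IMPLIES 1) OR (NOT 1 IMPLIES 1)) AND ((0 AND 1) XOR NOT 1)) -> 0
  row 28 [11100]: (((1 IMPLIES 0) OR (NOT 0 IMPLIES 0)) AND ((1 AND 1) XOR NOT 1)) -> 0
  row 29 [11101]: (((1 IMPLIES 1) OR (NOT 1 IMPLIES 0)) AND ((1 AND 1) XOR NOT 1)) -> 1
  row 30 [11110]: (((1 IMPLIES 0) OR (NOT 0 IMPLIES 1)) AND ((1 AND 1) XOR NOT 1)) -> 1
  row 31 [11111]: (((1 IMPLIES 1) OR (NOT 1 IMPLIES 1)) AND ((1 AND 1) XOR NOT 1)) -> 1
Full result column, 8 rows per line (x1,x2 fixed per line; x3,x4,x5 runs 000..111 left to right):
  rows 0-7 [x1,x2=00]: 11111111  (ones: 8)
  rows 8-15 [x1,x2=01]: 11110000  (ones: 4)
  rows 16-23 [x1,x2=10]: 00000000  (ones: 0)
  rows 24-31 [x1,x2=11]: 00000111  (ones: 3)
Count of 1-rows = 8+4+0+3 = 15

15


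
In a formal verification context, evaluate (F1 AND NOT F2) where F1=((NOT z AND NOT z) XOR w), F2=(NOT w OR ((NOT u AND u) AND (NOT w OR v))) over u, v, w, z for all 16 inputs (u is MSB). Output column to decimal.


F1 = ((NOT z AND NOT z) XOR w)
F2 = (NOT w OR ((NOT u AND u) AND (NOT w OR v)))
Counterexample to F1=>F2 is where F1=1 and F2=0.
Evaluate each row (bits = u,v,w,z, MSB first):
  row 0 [0000]: F1=1 F2=1 -> F1&~F2 -> 0
  row 1 [0001]: F1=0 F2=1 -> F1&~F2 -> 0
  row 2 [0010]: F1=0 F2=0 -> F1&~F2 -> 0
  row 3 [0011]: F1=1 F2=0 -> F1&~F2 -> 1
  row 4 [0100]: F1=1 F2=1 -> F1&~F2 -> 0
  row 5 [0101]: F1=0 F2=1 -> F1&~F2 -> 0
  row 6 [0110]: F1=0 F2=0 -> F1&~F2 -> 0
  row 7 [0111]: F1=1 F2=0 -> F1&~F2 -> 1
  row 8 [1000]: F1=1 F2=1 -> F1&~F2 -> 0
  row 9 [1001]: F1=0 F2=1 -> F1&~F2 -> 0
  row 10 [1010]: F1=0 F2=0 -> F1&~F2 -> 0
  row 11 [1011]: F1=1 F2=0 -> F1&~F2 -> 1
  row 12 [1100]: F1=1 F2=1 -> F1&~F2 -> 0
  row 13 [1101]: F1=0 F2=1 -> F1&~F2 -> 0
  row 14 [1110]: F1=0 F2=0 -> F1&~F2 -> 0
  row 15 [1111]: F1=1 F2=0 -> F1&~F2 -> 1
Full result column, 4 rows per line (u,v fixed per line; w,z runs 00..11 left to right):
  rows 0-3 [u,v=00]: 0001  = hex 1
  rows 4-7 [u,v=01]: 0001  = hex 1
  rows 8-11 [u,v=10]: 0001  = hex 1
  rows 12-15 [u,v=11]: 0001  = hex 1
Counterexample vector (row 0 .. row 15) = 0001000100010001
Output column grouped in 4s = 0001 0001 0001 0001 = 0x1111
Convert to decimal digit by digit (value = value*16 + digit):
  1 -> 1
  1*16 + 1 = 17
  17*16 + 1 = 273
  273*16 + 1 = 4369
Decimal = 4369

4369


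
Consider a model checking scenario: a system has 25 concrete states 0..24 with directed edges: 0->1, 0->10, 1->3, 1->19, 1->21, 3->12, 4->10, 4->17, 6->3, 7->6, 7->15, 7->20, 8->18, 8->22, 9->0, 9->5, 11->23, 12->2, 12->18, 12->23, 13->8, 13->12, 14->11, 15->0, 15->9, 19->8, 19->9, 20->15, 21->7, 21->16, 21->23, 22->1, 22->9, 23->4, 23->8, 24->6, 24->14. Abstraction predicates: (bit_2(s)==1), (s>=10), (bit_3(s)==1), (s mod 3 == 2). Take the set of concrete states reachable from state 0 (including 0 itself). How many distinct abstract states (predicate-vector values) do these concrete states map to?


BFS from 0:
Concrete reachable: {0, 1, 2, 3, 4, 5, 6, 7, 8, 9, 10, 12, 15, 16, 17, 18, 19, 20, 21, 22, 23}
Abstract via predicates (bit_2(s)==1), (s>=10), (bit_3(s)==1), (s mod 3 == 2):
  (0,0,0,0) <- {0, 1, 3}
  (0,0,0,1) <- {2}
  (0,0,1,0) <- {9}
  (0,0,1,1) <- {8}
  (0,1,0,0) <- {16, 18, 19}
  (0,1,0,1) <- {17}
  (0,1,1,0) <- {10}
  (1,0,0,0) <- {4, 6, 7}
  (1,0,0,1) <- {5}
  (1,1,0,0) <- {21, 22}
  (1,1,0,1) <- {20, 23}
  (1,1,1,0) <- {12, 15}
Distinct abstract states = 12

12


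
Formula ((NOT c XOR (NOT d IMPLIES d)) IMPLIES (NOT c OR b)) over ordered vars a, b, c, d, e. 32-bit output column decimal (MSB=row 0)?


Formula: ((NOT c XOR (NOT d IMPLIES d)) IMPLIES (NOT c OR b)) over a, b, c, d, e (32 rows)
Evaluate each row (bits = a,b,c,d,e, MSB first):
  row 0 [00000]: ((NOT 0 XOR (NOT 0 IMPLIES 0)) IMPLIES (NOT 0 OR 0)) -> 1
  row 1 [00001]: ((NOT 0 XOR (NOT 0 IMPLIES 0)) IMPLIES (NOT 0 OR 0)) -> 1
  row 2 [00010]: ((NOT 0 XOR (NOT 1 IMPLIES 1)) IMPLIES (NOT 0 OR 0)) -> 1
  row 3 [00011]: ((NOT 0 XOR (NOT 1 IMPLIES 1)) IMPLIES (NOT 0 OR 0)) -> 1
  row 4 [00100]: ((NOT 1 XOR (NOT 0 IMPLIES 0)) IMPLIES (NOT 1 OR 0)) -> 1
  row 5 [00101]: ((NOT 1 XOR (NOT 0 IMPLIES 0)) IMPLIES (NOT 1 OR 0)) -> 1
  row 6 [00110]: ((NOT 1 XOR (NOT 1 IMPLIES 1)) IMPLIES (NOT 1 OR 0)) -> 0
  row 7 [00111]: ((NOT 1 XOR (NOT 1 IMPLIES 1)) IMPLIES (NOT 1 OR 0)) -> 0
  row 8 [01000]: ((NOT 0 XOR (NOT 0 IMPLIES 0)) IMPLIES (NOT 0 OR 1)) -> 1
  row 9 [01001]: ((NOT 0 XOR (NOT 0 IMPLIES 0)) IMPLIES (NOT 0 OR 1)) -> 1
  row 10 [01010]: ((NOT 0 XOR (NOT 1 IMPLIES 1)) IMPLIES (NOT 0 OR 1)) -> 1
  row 11 [01011]: ((NOT 0 XOR (NOT 1 IMPLIES 1)) IMPLIES (NOT 0 OR 1)) -> 1
  row 12 [01100]: ((NOT 1 XOR (NOT 0 IMPLIES 0)) IMPLIES (NOT 1 OR 1)) -> 1
  row 13 [01101]: ((NOT 1 XOR (NOT 0 IMPLIES 0)) IMPLIES (NOT 1 OR 1)) -> 1
  row 14 [01110]: ((NOT 1 XOR (NOT 1 IMPLIES 1)) IMPLIES (NOT 1 OR 1)) -> 1
  row 15 [01111]: ((NOT 1 XOR (NOT 1 IMPLIES 1)) IMPLIES (NOT 1 OR 1)) -> 1
  row 16 [10000]: ((NOT 0 XOR (NOT 0 IMPLIES 0)) IMPLIES (NOT 0 OR 0)) -> 1
  row 17 [10001]: ((NOT 0 XOR (NOT 0 IMPLIES 0)) IMPLIES (NOT 0 OR 0)) -> 1
  row 18 [10010]: ((NOT 0 XOR (NOT 1 IMPLIES 1)) IMPLIES (NOT 0 OR 0)) -> 1
  row 19 [10011]: ((NOT 0 XOR (NOT 1 IMPLIES 1)) IMPLIES (NOT 0 OR 0)) -> 1
  row 20 [10100]: ((NOT 1 XOR (NOT 0 IMPLIES 0)) IMPLIES (NOT 1 OR 0)) -> 1
  row 21 [10101]: ((NOT 1 XOR (NOT 0 IMPLIES 0)) IMPLIES (NOT 1 OR 0)) -> 1
  row 22 [10110]: ((NOT 1 XOR (NOT 1 IMPLIES 1)) IMPLIES (NOT 1 OR 0)) -> 0
  row 23 [10111]: ((NOT 1 XOR (NOT 1 IMPLIES 1)) IMPLIES (NOT 1 OR 0)) -> 0
  row 24 [11000]: ((NOT 0 XOR (NOT 0 IMPLIES 0)) IMPLIES (NOT 0 OR 1)) -> 1
  row 25 [11001]: ((NOT 0 XOR (NOT 0 IMPLIES 0)) IMPLIES (NOT 0 OR 1)) -> 1
  row 26 [11010]: ((NOT 0 XOR (NOT 1 IMPLIES 1)) IMPLIES (NOT 0 OR 1)) -> 1
  row 27 [11011]: ((NOT 0 XOR (NOT 1 IMPLIES 1)) IMPLIES (NOT 0 OR 1)) -> 1
  row 28 [11100]: ((NOT 1 XOR (NOT 0 IMPLIES 0)) IMPLIES (NOT 1 OR 1)) -> 1
  row 29 [11101]: ((NOT 1 XOR (NOT 0 IMPLIES 0)) IMPLIES (NOT 1 OR 1)) -> 1
  row 30 [11110]: ((NOT 1 XOR (NOT 1 IMPLIES 1)) IMPLIES (NOT 1 OR 1)) -> 1
  row 31 [11111]: ((NOT 1 XOR (NOT 1 IMPLIES 1)) IMPLIES (NOT 1 OR 1)) -> 1
Full result column, 4 rows per line (a,b,c fixed per line; d,e runs 00..11 left to right):
  rows 0-3 [a,b,c=000]: 1111  = hex F
  rows 4-7 [a,b,c=001]: 1100  = hex C
  rows 8-11 [a,b,c=010]: 1111  = hex F
  rows 12-15 [a,b,c=011]: 1111  = hex F
  rows 16-19 [a,b,c=100]: 1111  = hex F
  rows 20-23 [a,b,c=101]: 1100  = hex C
  rows 24-27 [a,b,c=110]: 1111  = hex F
  rows 28-31 [a,b,c=111]: 1111  = hex F
Output column (row 0 .. row 31) = 11111100111111111111110011111111
Output column grouped in 4s = 1111 1100 1111 1111 1111 1100 1111 1111 = 0xFCFFFCFF
Convert to decimal digit by digit (value = value*16 + digit):
  F -> 15
  15*16 + 12 (C) = 252
  252*16 + 15 (F) = 4047
  4047*16 + 15 (F) = 64767
  64767*16 + 15 (F) = 1036287
  1036287*16 + 12 (C) = 16580604
  16580604*16 + 15 (F) = 265289679
  265289679*16 + 15 (F) = 4244634879
Decimal = 4244634879

4244634879


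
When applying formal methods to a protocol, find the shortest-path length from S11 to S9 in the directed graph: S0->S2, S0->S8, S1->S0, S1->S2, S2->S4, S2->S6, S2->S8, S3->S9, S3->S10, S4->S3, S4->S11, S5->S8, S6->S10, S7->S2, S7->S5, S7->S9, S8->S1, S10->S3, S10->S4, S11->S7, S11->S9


BFS layer-by-layer from S11:
  dist 0: {S11}
  dist 1: {S7, S9}
  -> S9 reached at distance 1
Shortest path length = 1

1


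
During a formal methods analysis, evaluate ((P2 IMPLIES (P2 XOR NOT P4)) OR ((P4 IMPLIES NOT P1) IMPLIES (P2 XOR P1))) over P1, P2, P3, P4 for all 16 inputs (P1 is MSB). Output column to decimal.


Formula: ((P2 IMPLIES (P2 XOR NOT P4)) OR ((P4 IMPLIES NOT P1) IMPLIES (P2 XOR P1))) over P1, P2, P3, P4 (16 rows)
Evaluate each row (bits = P1,P2,P3,P4, MSB first):
  row 0 [0000]: ((0 IMPLIES (0 XOR NOT 0)) OR ((0 IMPLIES NOT 0) IMPLIES (0 XOR 0))) -> 1
  row 1 [0001]: ((0 IMPLIES (0 XOR NOT 1)) OR ((1 IMPLIES NOT 0) IMPLIES (0 XOR 0))) -> 1
  row 2 [0010]: ((0 IMPLIES (0 XOR NOT 0)) OR ((0 IMPLIES NOT 0) IMPLIES (0 XOR 0))) -> 1
  row 3 [0011]: ((0 IMPLIES (0 XOR NOT 1)) OR ((1 IMPLIES NOT 0) IMPLIES (0 XOR 0))) -> 1
  row 4 [0100]: ((1 IMPLIES (1 XOR NOT 0)) OR ((0 IMPLIES NOT 0) IMPLIES (1 XOR 0))) -> 1
  row 5 [0101]: ((1 IMPLIES (1 XOR NOT 1)) OR ((1 IMPLIES NOT 0) IMPLIES (1 XOR 0))) -> 1
  row 6 [0110]: ((1 IMPLIES (1 XOR NOT 0)) OR ((0 IMPLIES NOT 0) IMPLIES (1 XOR 0))) -> 1
  row 7 [0111]: ((1 IMPLIES (1 XOR NOT 1)) OR ((1 IMPLIES NOT 0) IMPLIES (1 XOR 0))) -> 1
  row 8 [1000]: ((0 IMPLIES (0 XOR NOT 0)) OR ((0 IMPLIES NOT 1) IMPLIES (0 XOR 1))) -> 1
  row 9 [1001]: ((0 IMPLIES (0 XOR NOT 1)) OR ((1 IMPLIES NOT 1) IMPLIES (0 XOR 1))) -> 1
  row 10 [1010]: ((0 IMPLIES (0 XOR NOT 0)) OR ((0 IMPLIES NOT 1) IMPLIES (0 XOR 1))) -> 1
  row 11 [1011]: ((0 IMPLIES (0 XOR NOT 1)) OR ((1 IMPLIES NOT 1) IMPLIES (0 XOR 1))) -> 1
  row 12 [1100]: ((1 IMPLIES (1 XOR NOT 0)) OR ((0 IMPLIES NOT 1) IMPLIES (1 XOR 1))) -> 0
  row 13 [1101]: ((1 IMPLIES (1 XOR NOT 1)) OR ((1 IMPLIES NOT 1) IMPLIES (1 XOR 1))) -> 1
  row 14 [1110]: ((1 IMPLIES (1 XOR NOT 0)) OR ((0 IMPLIES NOT 1) IMPLIES (1 XOR 1))) -> 0
  row 15 [1111]: ((1 IMPLIES (1 XOR NOT 1)) OR ((1 IMPLIES NOT 1) IMPLIES (1 XOR 1))) -> 1
Full result column, 4 rows per line (P1,P2 fixed per line; P3,P4 runs 00..11 left to right):
  rows 0-3 [P1,P2=00]: 1111  = hex F
  rows 4-7 [P1,P2=01]: 1111  = hex F
  rows 8-11 [P1,P2=10]: 1111  = hex F
  rows 12-15 [P1,P2=11]: 0101  = hex 5
Output column (row 0 .. row 15) = 1111111111110101
Output column grouped in 4s = 1111 1111 1111 0101 = 0xFFF5
Convert to decimal digit by digit (value = value*16 + digit):
  F -> 15
  15*16 + 15 (F) = 255
  255*16 + 15 (F) = 4095
  4095*16 + 5 = 65525
Decimal = 65525

65525


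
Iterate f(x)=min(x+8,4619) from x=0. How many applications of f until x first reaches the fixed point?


Step 1: x=0, cap=4619, increment=8
Step 2: x grows by 8 each step until capped at 4619; fixed point is x=4619
Step 3: iterations = ceil(4619/8) = 578

578


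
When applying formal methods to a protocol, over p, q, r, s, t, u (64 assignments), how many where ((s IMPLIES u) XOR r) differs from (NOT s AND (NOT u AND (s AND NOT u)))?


F1 = ((s IMPLIES u) XOR r)
F2 = (NOT s AND (NOT u AND (s AND NOT u)))
Evaluate both on each of 64 rows (bits = p,q,r,s,t,u):
  row 0 [000000]: F1=1 F2=0 (differ) -> 1
  row 1 [000001]: F1=1 F2=0 (differ) -> 1
  row 2 [000010]: F1=1 F2=0 (differ) -> 1
  row 3 [000011]: F1=1 F2=0 (differ) -> 1
  row 4 [000100]: F1=0 F2=0 -> 0
  (every remaining row is evaluated the same way; all 64 results are listed next)
Full result column, 8 rows per line (p,q,r fixed per line; s,t,u runs 000..111 left to right):
  rows 0-7 [p,q,r=000]: 11110101  (ones: 6)
  rows 8-15 [p,q,r=001]: 00001010  (ones: 2)
  rows 16-23 [p,q,r=010]: 11110101  (ones: 6)
  rows 24-31 [p,q,r=011]: 00001010  (ones: 2)
  rows 32-39 [p,q,r=100]: 11110101  (ones: 6)
  rows 40-47 [p,q,r=101]: 00001010  (ones: 2)
  rows 48-55 [p,q,r=110]: 11110101  (ones: 6)
  rows 56-63 [p,q,r=111]: 00001010  (ones: 2)
Disagreements = 6+2+6+2+6+2+6+2 = 32

32


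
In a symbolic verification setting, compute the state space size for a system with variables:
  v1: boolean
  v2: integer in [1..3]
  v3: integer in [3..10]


State space = product of domain sizes of all variables.
Domain sizes:
  v1 (boolean): 2
  v2 (integer in [1..3]): 3
  v3 (integer in [3..10]): 8
Product = 2 * 3 * 8 = 48

48


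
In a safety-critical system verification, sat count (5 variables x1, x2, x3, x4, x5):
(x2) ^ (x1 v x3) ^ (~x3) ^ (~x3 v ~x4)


CNF with 4 clauses over 5 vars (32 assignments).
An assignment satisfies CNF iff every clause has >=1 true literal.
Check each row (bits = x1,x2,x3,x4,x5; clause T/F shown):
  row 0 [00000]: clauses=FFTT -> 0
  row 1 [00001]: clauses=FFTT -> 0
  row 2 [00010]: clauses=FFTT -> 0
  row 3 [00011]: clauses=FFTT -> 0
  row 4 [00100]: clauses=FTFT -> 0
  row 5 [00101]: clauses=FTFT -> 0
  row 6 [00110]: clauses=FTFF -> 0
  row 7 [00111]: clauses=FTFF -> 0
  row 8 [01000]: clauses=TFTT -> 0
  row 9 [01001]: clauses=TFTT -> 0
  row 10 [01010]: clauses=TFTT -> 0
  row 11 [01011]: clauses=TFTT -> 0
  row 12 [01100]: clauses=TTFT -> 0
  row 13 [01101]: clauses=TTFT -> 0
  row 14 [01110]: clauses=TTFF -> 0
  row 15 [01111]: clauses=TTFF -> 0
  row 16 [10000]: clauses=FTTT -> 0
  row 17 [10001]: clauses=FTTT -> 0
  row 18 [10010]: clauses=FTTT -> 0
  row 19 [10011]: clauses=FTTT -> 0
  row 20 [10100]: clauses=FTFT -> 0
  row 21 [10101]: clauses=FTFT -> 0
  row 22 [10110]: clauses=FTFF -> 0
  row 23 [10111]: clauses=FTFF -> 0
  row 24 [11000]: clauses=TTTT -> 1
  row 25 [11001]: clauses=TTTT -> 1
  row 26 [11010]: clauses=TTTT -> 1
  row 27 [11011]: clauses=TTTT -> 1
  row 28 [11100]: clauses=TTFT -> 0
  row 29 [11101]: clauses=TTFT -> 0
  row 30 [11110]: clauses=TTFF -> 0
  row 31 [11111]: clauses=TTFF -> 0
Full result column, 8 rows per line (x1,x2 fixed per line; x3,x4,x5 runs 000..111 left to right):
  rows 0-7 [x1,x2=00]: 00000000  (ones: 0)
  rows 8-15 [x1,x2=01]: 00000000  (ones: 0)
  rows 16-23 [x1,x2=10]: 00000000  (ones: 0)
  rows 24-31 [x1,x2=11]: 11110000  (ones: 4)
Satisfying assignments = 0+0+0+4 = 4

4


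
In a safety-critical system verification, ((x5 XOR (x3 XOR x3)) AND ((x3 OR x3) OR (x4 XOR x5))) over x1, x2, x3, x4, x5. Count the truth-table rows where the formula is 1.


Formula: ((x5 XOR (x3 XOR x3)) AND ((x3 OR x3) OR (x4 XOR x5))) over 5 vars (32 rows)
Evaluate each row (x1, x2, x3, x4, x5 as bits, MSB first):
  row 0 [00000]: ((0 XOR (0 XOR 0)) AND ((0 OR 0) OR (0 XOR 0))) -> 0
  row 1 [00001]: ((1 XOR (0 XOR 0)) AND ((0 OR 0) OR (0 XOR 1))) -> 1
  row 2 [00010]: ((0 XOR (0 XOR 0)) AND ((0 OR 0) OR (1 XOR 0))) -> 0
  row 3 [00011]: ((1 XOR (0 XOR 0)) AND ((0 OR 0) OR (1 XOR 1))) -> 0
  row 4 [00100]: ((0 XOR (1 XOR 1)) AND ((1 OR 1) OR (0 XOR 0))) -> 0
  row 5 [00101]: ((1 XOR (1 XOR 1)) AND ((1 OR 1) OR (0 XOR 1))) -> 1
  row 6 [00110]: ((0 XOR (1 XOR 1)) AND ((1 OR 1) OR (1 XOR 0))) -> 0
  row 7 [00111]: ((1 XOR (1 XOR 1)) AND ((1 OR 1) OR (1 XOR 1))) -> 1
  row 8 [01000]: ((0 XOR (0 XOR 0)) AND ((0 OR 0) OR (0 XOR 0))) -> 0
  row 9 [01001]: ((1 XOR (0 XOR 0)) AND ((0 OR 0) OR (0 XOR 1))) -> 1
  row 10 [01010]: ((0 XOR (0 XOR 0)) AND ((0 OR 0) OR (1 XOR 0))) -> 0
  row 11 [01011]: ((1 XOR (0 XOR 0)) AND ((0 OR 0) OR (1 XOR 1))) -> 0
  row 12 [01100]: ((0 XOR (1 XOR 1)) AND ((1 OR 1) OR (0 XOR 0))) -> 0
  row 13 [01101]: ((1 XOR (1 XOR 1)) AND ((1 OR 1) OR (0 XOR 1))) -> 1
  row 14 [01110]: ((0 XOR (1 XOR 1)) AND ((1 OR 1) OR (1 XOR 0))) -> 0
  row 15 [01111]: ((1 XOR (1 XOR 1)) AND ((1 OR 1) OR (1 XOR 1))) -> 1
  row 16 [10000]: ((0 XOR (0 XOR 0)) AND ((0 OR 0) OR (0 XOR 0))) -> 0
  row 17 [10001]: ((1 XOR (0 XOR 0)) AND ((0 OR 0) OR (0 XOR 1))) -> 1
  row 18 [10010]: ((0 XOR (0 XOR 0)) AND ((0 OR 0) OR (1 XOR 0))) -> 0
  row 19 [10011]: ((1 XOR (0 XOR 0)) AND ((0 OR 0) OR (1 XOR 1))) -> 0
  row 20 [10100]: ((0 XOR (1 XOR 1)) AND ((1 OR 1) OR (0 XOR 0))) -> 0
  row 21 [10101]: ((1 XOR (1 XOR 1)) AND ((1 OR 1) OR (0 XOR 1))) -> 1
  row 22 [10110]: ((0 XOR (1 XOR 1)) AND ((1 OR 1) OR (1 XOR 0))) -> 0
  row 23 [10111]: ((1 XOR (1 XOR 1)) AND ((1 OR 1) OR (1 XOR 1))) -> 1
  row 24 [11000]: ((0 XOR (0 XOR 0)) AND ((0 OR 0) OR (0 XOR 0))) -> 0
  row 25 [11001]: ((1 XOR (0 XOR 0)) AND ((0 OR 0) OR (0 XOR 1))) -> 1
  row 26 [11010]: ((0 XOR (0 XOR 0)) AND ((0 OR 0) OR (1 XOR 0))) -> 0
  row 27 [11011]: ((1 XOR (0 XOR 0)) AND ((0 OR 0) OR (1 XOR 1))) -> 0
  row 28 [11100]: ((0 XOR (1 XOR 1)) AND ((1 OR 1) OR (0 XOR 0))) -> 0
  row 29 [11101]: ((1 XOR (1 XOR 1)) AND ((1 OR 1) OR (0 XOR 1))) -> 1
  row 30 [11110]: ((0 XOR (1 XOR 1)) AND ((1 OR 1) OR (1 XOR 0))) -> 0
  row 31 [11111]: ((1 XOR (1 XOR 1)) AND ((1 OR 1) OR (1 XOR 1))) -> 1
Full result column, 8 rows per line (x1,x2 fixed per line; x3,x4,x5 runs 000..111 left to right):
  rows 0-7 [x1,x2=00]: 01000101  (ones: 3)
  rows 8-15 [x1,x2=01]: 01000101  (ones: 3)
  rows 16-23 [x1,x2=10]: 01000101  (ones: 3)
  rows 24-31 [x1,x2=11]: 01000101  (ones: 3)
Count of 1-rows = 3+3+3+3 = 12

12


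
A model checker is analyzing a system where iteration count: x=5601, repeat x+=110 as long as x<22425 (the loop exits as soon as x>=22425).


Step 1: x goes from 5601 toward 22425 by 110; the body runs while x<22425, so iterations = ceil((bound-start)/step)
Step 2: Distance=16824
Step 3: ceil(16824/110)=153

153


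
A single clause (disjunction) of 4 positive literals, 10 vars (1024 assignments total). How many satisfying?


Step 1: Total=2^10=1024
Step 2: Unsat when all 4 false: 2^6=64
Step 3: Sat=1024-64=960

960


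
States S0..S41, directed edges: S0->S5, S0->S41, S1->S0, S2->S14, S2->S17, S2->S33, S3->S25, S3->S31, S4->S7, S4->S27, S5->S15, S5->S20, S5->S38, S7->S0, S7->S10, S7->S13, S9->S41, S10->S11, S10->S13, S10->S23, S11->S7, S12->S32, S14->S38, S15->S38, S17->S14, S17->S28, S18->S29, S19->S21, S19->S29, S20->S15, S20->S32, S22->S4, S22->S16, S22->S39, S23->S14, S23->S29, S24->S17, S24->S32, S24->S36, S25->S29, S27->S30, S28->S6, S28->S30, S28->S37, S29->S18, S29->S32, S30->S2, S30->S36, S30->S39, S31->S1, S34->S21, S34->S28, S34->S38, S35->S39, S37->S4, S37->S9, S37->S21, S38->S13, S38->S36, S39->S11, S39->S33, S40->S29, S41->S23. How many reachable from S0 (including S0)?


BFS from S0:
  layer 0: {S0}
  layer 1: {S5, S41}
  layer 2: {S15, S20, S23, S38}
  layer 3: {S13, S14, S29, S32, S36}
  layer 4: {S18}
Reachable set: {S0, S5, S13, S14, S15, S18, S20, S23, S29, S32, S36, S38, S41}
Count = 13

13


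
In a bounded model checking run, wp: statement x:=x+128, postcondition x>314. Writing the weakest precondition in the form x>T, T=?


Formula: wp(x:=E, P) = P[E/x] (substitute E for x in postcondition)
Step 1: Postcondition: x>314
Step 2: Substitute x+128 for x: x+128>314
Step 3: Solve for x: x > 314-128 = 186

186


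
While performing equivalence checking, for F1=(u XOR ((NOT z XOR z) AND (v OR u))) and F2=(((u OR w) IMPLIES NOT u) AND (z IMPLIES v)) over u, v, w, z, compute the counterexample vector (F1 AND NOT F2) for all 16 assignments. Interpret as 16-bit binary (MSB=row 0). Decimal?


F1 = (u XOR ((NOT z XOR z) AND (v OR u)))
F2 = (((u OR w) IMPLIES NOT u) AND (z IMPLIES v))
Counterexample to F1=>F2 is where F1=1 and F2=0.
Evaluate each row (bits = u,v,w,z, MSB first):
  row 0 [0000]: F1=0 F2=1 -> F1&~F2 -> 0
  row 1 [0001]: F1=0 F2=0 -> F1&~F2 -> 0
  row 2 [0010]: F1=0 F2=1 -> F1&~F2 -> 0
  row 3 [0011]: F1=0 F2=0 -> F1&~F2 -> 0
  row 4 [0100]: F1=1 F2=1 -> F1&~F2 -> 0
  row 5 [0101]: F1=1 F2=1 -> F1&~F2 -> 0
  row 6 [0110]: F1=1 F2=1 -> F1&~F2 -> 0
  row 7 [0111]: F1=1 F2=1 -> F1&~F2 -> 0
  row 8 [1000]: F1=0 F2=0 -> F1&~F2 -> 0
  row 9 [1001]: F1=0 F2=0 -> F1&~F2 -> 0
  row 10 [1010]: F1=0 F2=0 -> F1&~F2 -> 0
  row 11 [1011]: F1=0 F2=0 -> F1&~F2 -> 0
  row 12 [1100]: F1=0 F2=0 -> F1&~F2 -> 0
  row 13 [1101]: F1=0 F2=0 -> F1&~F2 -> 0
  row 14 [1110]: F1=0 F2=0 -> F1&~F2 -> 0
  row 15 [1111]: F1=0 F2=0 -> F1&~F2 -> 0
Full result column, 4 rows per line (u,v fixed per line; w,z runs 00..11 left to right):
  rows 0-3 [u,v=00]: 0000  = hex 0
  rows 4-7 [u,v=01]: 0000  = hex 0
  rows 8-11 [u,v=10]: 0000  = hex 0
  rows 12-15 [u,v=11]: 0000  = hex 0
Counterexample vector (row 0 .. row 15) = 0000000000000000
Output column grouped in 4s = 0000 0000 0000 0000 = 0x0000
Convert to decimal digit by digit (value = value*16 + digit):
  0 -> 0
  0*16 + 0 = 0
  0*16 + 0 = 0
  0*16 + 0 = 0
Decimal = 0

0


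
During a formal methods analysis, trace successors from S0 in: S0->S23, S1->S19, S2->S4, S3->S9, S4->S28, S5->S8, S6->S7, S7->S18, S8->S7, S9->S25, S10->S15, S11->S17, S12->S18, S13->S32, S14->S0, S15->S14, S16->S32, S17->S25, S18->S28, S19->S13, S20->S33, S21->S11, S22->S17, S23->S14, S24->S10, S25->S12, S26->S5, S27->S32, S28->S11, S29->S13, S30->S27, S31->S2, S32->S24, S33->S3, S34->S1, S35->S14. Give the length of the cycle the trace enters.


Trace from S0 until a state repeats:
  S0 -> S23 -> S14 -> S0
S0 first seen at step 0, revisited at step 3.
Cycle length = 3 - 0 = 3

3


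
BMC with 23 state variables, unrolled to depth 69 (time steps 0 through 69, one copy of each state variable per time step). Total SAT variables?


BMC unrolls to depth k, creating one copy of each state var for steps 0..k.
Step count = 69 + 1 = 70 (steps 0 through 69)
Vars per step = 23
Total = 23 * 70 = 1610

1610


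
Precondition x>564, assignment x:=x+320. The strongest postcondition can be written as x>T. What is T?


Formula: sp(P, x:=E) = exists old_x. (x = E[old_x/x]) AND P[old_x/x] (old_x is the value of x before the assignment; eliminate old_x by solving x = E[old_x/x] for old_x)
Step 1: Precondition P: x>564, i.e. old_x > 564
Step 2: Assignment gives x = old_x + 320, so old_x = x - 320
Step 3: Substitute into P: x - 320 > 564
Step 4: Simplify: x > 564+320 = 884

884


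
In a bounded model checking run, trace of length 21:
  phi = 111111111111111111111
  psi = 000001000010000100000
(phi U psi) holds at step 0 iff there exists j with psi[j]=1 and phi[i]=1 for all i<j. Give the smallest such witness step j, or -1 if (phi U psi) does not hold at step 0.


(phi U psi) at 0: need smallest j with psi[j]=1 and phi[i]=1 for all i in [0,j).
Scan from step 0:
  step 0: phi=1, psi=0 -> continue
  step 1: phi=1, psi=0 -> continue
  step 2: phi=1, psi=0 -> continue
  step 3: phi=1, psi=0 -> continue
  step 5: psi=1 and phi held for [0,5) -> witness found
Witness step = 5

5


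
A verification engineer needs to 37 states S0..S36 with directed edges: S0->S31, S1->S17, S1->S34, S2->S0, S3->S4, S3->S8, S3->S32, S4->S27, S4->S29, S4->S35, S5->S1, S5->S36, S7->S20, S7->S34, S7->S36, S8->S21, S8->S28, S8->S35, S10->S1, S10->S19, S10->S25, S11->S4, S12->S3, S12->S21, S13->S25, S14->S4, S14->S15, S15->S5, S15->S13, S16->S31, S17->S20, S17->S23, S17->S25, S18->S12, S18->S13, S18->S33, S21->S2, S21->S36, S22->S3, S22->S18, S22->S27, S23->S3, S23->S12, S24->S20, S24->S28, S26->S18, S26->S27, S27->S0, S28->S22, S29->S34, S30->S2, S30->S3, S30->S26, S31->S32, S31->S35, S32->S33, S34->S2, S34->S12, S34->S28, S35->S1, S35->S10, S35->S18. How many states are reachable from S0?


BFS from S0:
  layer 0: {S0}
  layer 1: {S31}
  layer 2: {S32, S35}
  layer 3: {S1, S10, S18, S33}
  layer 4: {S12, S13, S17, S19, S25, S34}
  layer 5: {S2, S3, S20, S21, S23, S28}
  layer 6: {S4, S8, S22, S36}
  layer 7: {S27, S29}
Reachable set: {S0, S1, S2, S3, S4, S8, S10, S12, S13, S17, S18, S19, S20, S21, S22, S23, S25, S27, S28, S29, S31, S32, S33, S34, S35, S36}
Count = 26

26


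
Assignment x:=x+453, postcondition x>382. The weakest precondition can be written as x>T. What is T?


Formula: wp(x:=E, P) = P[E/x] (substitute E for x in postcondition)
Step 1: Postcondition: x>382
Step 2: Substitute x+453 for x: x+453>382
Step 3: Solve for x: x > 382-453 = -71

-71


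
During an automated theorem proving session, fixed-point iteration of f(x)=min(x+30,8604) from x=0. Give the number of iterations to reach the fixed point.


Step 1: x=0, cap=8604, increment=30
Step 2: x grows by 30 each step until capped at 8604; fixed point is x=8604
Step 3: iterations = ceil(8604/30) = 287

287


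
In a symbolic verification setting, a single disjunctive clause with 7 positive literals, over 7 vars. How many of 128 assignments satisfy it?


Step 1: Total=2^7=128
Step 2: Unsat when all 7 false: 2^0=1
Step 3: Sat=128-1=127

127


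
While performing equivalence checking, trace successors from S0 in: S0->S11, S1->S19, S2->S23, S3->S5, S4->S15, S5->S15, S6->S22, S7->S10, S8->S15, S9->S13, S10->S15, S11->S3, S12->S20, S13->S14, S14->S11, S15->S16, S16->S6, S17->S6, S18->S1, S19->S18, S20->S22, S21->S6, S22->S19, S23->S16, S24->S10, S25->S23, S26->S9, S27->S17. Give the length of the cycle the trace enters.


Trace from S0 until a state repeats:
  S0 -> S11 -> S3 -> S5 -> S15 -> S16 -> S6 -> S22 -> S19 -> S18 -> S1 -> S19
S19 first seen at step 8, revisited at step 11.
Cycle length = 11 - 8 = 3

3


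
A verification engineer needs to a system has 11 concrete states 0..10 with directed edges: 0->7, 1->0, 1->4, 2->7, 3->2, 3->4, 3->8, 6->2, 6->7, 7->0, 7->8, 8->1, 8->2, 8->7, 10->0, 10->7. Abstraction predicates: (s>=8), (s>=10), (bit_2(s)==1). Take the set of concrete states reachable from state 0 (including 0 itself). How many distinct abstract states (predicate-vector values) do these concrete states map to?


BFS from 0:
Concrete reachable: {0, 1, 2, 4, 7, 8}
Abstract via predicates (s>=8), (s>=10), (bit_2(s)==1):
  (0,0,0) <- {0, 1, 2}
  (0,0,1) <- {4, 7}
  (1,0,0) <- {8}
Distinct abstract states = 3

3


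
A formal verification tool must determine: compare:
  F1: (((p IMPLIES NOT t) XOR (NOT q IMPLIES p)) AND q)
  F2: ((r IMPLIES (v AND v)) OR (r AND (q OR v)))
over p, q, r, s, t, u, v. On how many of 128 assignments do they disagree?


F1 = (((p IMPLIES NOT t) XOR (NOT q IMPLIES p)) AND q)
F2 = ((r IMPLIES (v AND v)) OR (r AND (q OR v)))
Evaluate both on each of 128 rows (bits = p,q,r,s,t,u,v):
  row 0 [0000000]: F1=0 F2=1 (differ) -> 1
  row 1 [0000001]: F1=0 F2=1 (differ) -> 1
  row 2 [0000010]: F1=0 F2=1 (differ) -> 1
  row 3 [0000011]: F1=0 F2=1 (differ) -> 1
  row 4 [0000100]: F1=0 F2=1 (differ) -> 1
  (every remaining row is evaluated the same way; all 128 results are listed next)
Full result column, 8 rows per line (p,q,r,s fixed per line; t,u,v runs 000..111 left to right):
  rows 0-7 [p,q,r,s=0000]: 11111111  (ones: 8)
  rows 8-15 [p,q,r,s=0001]: 11111111  (ones: 8)
  rows 16-23 [p,q,r,s=0010]: 01010101  (ones: 4)
  rows 24-31 [p,q,r,s=0011]: 01010101  (ones: 4)
  rows 32-39 [p,q,r,s=0100]: 11111111  (ones: 8)
  rows 40-47 [p,q,r,s=0101]: 11111111  (ones: 8)
  rows 48-55 [p,q,r,s=0110]: 11111111  (ones: 8)
  rows 56-63 [p,q,r,s=0111]: 11111111  (ones: 8)
  rows 64-71 [p,q,r,s=1000]: 11111111  (ones: 8)
  rows 72-79 [p,q,r,s=1001]: 11111111  (ones: 8)
  rows 80-87 [p,q,r,s=1010]: 01010101  (ones: 4)
  rows 88-95 [p,q,r,s=1011]: 01010101  (ones: 4)
  rows 96-103 [p,q,r,s=1100]: 11110000  (ones: 4)
  rows 104-111 [p,q,r,s=1101]: 11110000  (ones: 4)
  rows 112-119 [p,q,r,s=1110]: 11110000  (ones: 4)
  rows 120-127 [p,q,r,s=1111]: 11110000  (ones: 4)
Disagreements = 8+8+4+4+8+8+8+8+8+8+4+4+4+4+4+4 = 96

96


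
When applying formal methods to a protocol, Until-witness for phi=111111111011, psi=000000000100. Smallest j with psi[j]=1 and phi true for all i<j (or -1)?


(phi U psi) at 0: need smallest j with psi[j]=1 and phi[i]=1 for all i in [0,j).
Scan from step 0:
  step 0: phi=1, psi=0 -> continue
  step 1: phi=1, psi=0 -> continue
  step 2: phi=1, psi=0 -> continue
  step 3: phi=1, psi=0 -> continue
  step 9: psi=1 and phi held for [0,9) -> witness found
Witness step = 9

9


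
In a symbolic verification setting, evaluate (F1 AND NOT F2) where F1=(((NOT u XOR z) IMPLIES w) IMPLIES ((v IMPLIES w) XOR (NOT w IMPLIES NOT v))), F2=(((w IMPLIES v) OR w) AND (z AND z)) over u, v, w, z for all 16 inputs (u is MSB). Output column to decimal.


F1 = (((NOT u XOR z) IMPLIES w) IMPLIES ((v IMPLIES w) XOR (NOT w IMPLIES NOT v)))
F2 = (((w IMPLIES v) OR w) AND (z AND z))
Counterexample to F1=>F2 is where F1=1 and F2=0.
Evaluate each row (bits = u,v,w,z, MSB first):
  row 0 [0000]: F1=1 F2=0 -> F1&~F2 -> 1
  row 1 [0001]: F1=0 F2=1 -> F1&~F2 -> 0
  row 2 [0010]: F1=0 F2=0 -> F1&~F2 -> 0
  row 3 [0011]: F1=0 F2=1 -> F1&~F2 -> 0
  row 4 [0100]: F1=1 F2=0 -> F1&~F2 -> 1
  row 5 [0101]: F1=0 F2=1 -> F1&~F2 -> 0
  row 6 [0110]: F1=0 F2=0 -> F1&~F2 -> 0
  row 7 [0111]: F1=0 F2=1 -> F1&~F2 -> 0
  row 8 [1000]: F1=0 F2=0 -> F1&~F2 -> 0
  row 9 [1001]: F1=1 F2=1 -> F1&~F2 -> 0
  row 10 [1010]: F1=0 F2=0 -> F1&~F2 -> 0
  row 11 [1011]: F1=0 F2=1 -> F1&~F2 -> 0
  row 12 [1100]: F1=0 F2=0 -> F1&~F2 -> 0
  row 13 [1101]: F1=1 F2=1 -> F1&~F2 -> 0
  row 14 [1110]: F1=0 F2=0 -> F1&~F2 -> 0
  row 15 [1111]: F1=0 F2=1 -> F1&~F2 -> 0
Full result column, 4 rows per line (u,v fixed per line; w,z runs 00..11 left to right):
  rows 0-3 [u,v=00]: 1000  = hex 8
  rows 4-7 [u,v=01]: 1000  = hex 8
  rows 8-11 [u,v=10]: 0000  = hex 0
  rows 12-15 [u,v=11]: 0000  = hex 0
Counterexample vector (row 0 .. row 15) = 1000100000000000
Output column grouped in 4s = 1000 1000 0000 0000 = 0x8800
Convert to decimal digit by digit (value = value*16 + digit):
  8 -> 8
  8*16 + 8 = 136
  136*16 + 0 = 2176
  2176*16 + 0 = 34816
Decimal = 34816

34816


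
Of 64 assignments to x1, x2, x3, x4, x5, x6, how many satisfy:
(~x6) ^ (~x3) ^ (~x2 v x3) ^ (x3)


CNF with 4 clauses over 6 vars (64 assignments).
An assignment satisfies CNF iff every clause has >=1 true literal.
Check each row (bits = x1,x2,x3,x4,x5,x6; clause T/F shown):
  row 0 [000000]: clauses=TTTF -> 0
  row 1 [000001]: clauses=FTTF -> 0
  row 2 [000010]: clauses=TTTF -> 0
  row 3 [000011]: clauses=FTTF -> 0
  row 4 [000100]: clauses=TTTF -> 0
  (every remaining row is evaluated the same way; all 64 results are listed next)
Full result column, 8 rows per line (x1,x2,x3 fixed per line; x4,x5,x6 runs 000..111 left to right):
  rows 0-7 [x1,x2,x3=000]: 00000000  (ones: 0)
  rows 8-15 [x1,x2,x3=001]: 00000000  (ones: 0)
  rows 16-23 [x1,x2,x3=010]: 00000000  (ones: 0)
  rows 24-31 [x1,x2,x3=011]: 00000000  (ones: 0)
  rows 32-39 [x1,x2,x3=100]: 00000000  (ones: 0)
  rows 40-47 [x1,x2,x3=101]: 00000000  (ones: 0)
  rows 48-55 [x1,x2,x3=110]: 00000000  (ones: 0)
  rows 56-63 [x1,x2,x3=111]: 00000000  (ones: 0)
Satisfying assignments = 0+0+0+0+0+0+0+0 = 0

0


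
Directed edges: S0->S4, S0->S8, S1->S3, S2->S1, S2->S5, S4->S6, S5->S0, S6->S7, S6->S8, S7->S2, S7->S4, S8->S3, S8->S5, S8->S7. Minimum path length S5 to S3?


BFS layer-by-layer from S5:
  dist 0: {S5}
  dist 1: {S0}
  dist 2: {S4, S8}
  dist 3: {S3, S6, S7}
  -> S3 reached at distance 3
Shortest path length = 3

3
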